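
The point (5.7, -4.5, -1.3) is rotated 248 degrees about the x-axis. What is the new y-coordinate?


Rotation about x-axis: y' = y*cos(theta) - z*sin(theta)
= -4.5 * -0.3746 - -1.3 * -0.9272
= 0.4804


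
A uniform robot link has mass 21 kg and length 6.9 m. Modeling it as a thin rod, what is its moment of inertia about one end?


I = (1/3) * m * L^2
= (1/3) * 21 * 6.9^2
= 0.333333 * 21 * 47.61
= 333.27 kg*m^2


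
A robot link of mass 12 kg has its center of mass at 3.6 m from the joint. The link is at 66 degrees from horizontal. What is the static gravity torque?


tau = m*g*L*cos(angle)
= 12 * 9.81 * 3.6 * cos(66 deg)
= 12 * 9.81 * 3.6 * 0.4067
= 172.3717 Nm


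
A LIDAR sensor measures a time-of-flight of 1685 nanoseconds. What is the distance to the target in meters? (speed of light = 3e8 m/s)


tof = 1685 ns = 1.685e-06 s
dist = c * tof / 2
= 3e8 * 1.685e-06 / 2
= 252.75 m


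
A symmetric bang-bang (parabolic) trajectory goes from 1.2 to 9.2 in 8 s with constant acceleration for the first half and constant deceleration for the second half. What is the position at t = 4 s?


Symmetric rest-to-rest: each phase covers (pf-p0)/2 in time T/2. 0.5*a*(T/2)^2 = (pf-p0)/2 => a = 4*(pf-p0)/T^2
a = 4*(9.2-1.2)/8^2 = 0.5
t = 4 is in the acceleration phase (t <= T/2).
p = p0 + 0.5*a*t^2 = 1.2 + 0.5*0.5*4^2
= 5.2


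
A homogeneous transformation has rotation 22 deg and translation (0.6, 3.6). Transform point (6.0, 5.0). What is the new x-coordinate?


x' = cos(theta)*px - sin(theta)*py + tx
= 0.9272*6.0 - 0.3746*5.0 + 0.6
= 4.2901


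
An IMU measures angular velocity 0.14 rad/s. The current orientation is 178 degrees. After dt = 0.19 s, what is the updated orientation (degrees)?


delta_theta = w * dt = 0.14 * 0.19 = 0.0266 rad
= 1.5241 deg
theta_new = 178 + 1.5241 = 179.5241 deg


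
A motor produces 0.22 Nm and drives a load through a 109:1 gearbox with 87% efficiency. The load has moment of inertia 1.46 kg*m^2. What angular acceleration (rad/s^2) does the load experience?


tau_out = tau_motor * N * eta
= 0.22 * 109 * 0.87 = 20.8626 Nm
alpha = tau_out / I = 20.8626 / 1.46
= 14.2895 rad/s^2


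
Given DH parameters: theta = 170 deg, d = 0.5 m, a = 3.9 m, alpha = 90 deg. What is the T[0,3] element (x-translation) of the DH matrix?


T[0,3] = a * cos(theta)
= 3.9 * cos(170 deg)
= 3.9 * -0.9848
= -3.8408


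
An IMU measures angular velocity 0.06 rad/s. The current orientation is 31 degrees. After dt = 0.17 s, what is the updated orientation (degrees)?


delta_theta = w * dt = 0.06 * 0.17 = 0.0102 rad
= 0.5844 deg
theta_new = 31 + 0.5844 = 31.5844 deg


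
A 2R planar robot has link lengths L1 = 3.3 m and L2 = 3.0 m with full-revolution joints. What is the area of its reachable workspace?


r_max = L1 + L2 = 6.3 m
r_min = |L1 - L2| = 0.3 m
Area = pi*(r_max^2 - r_min^2)
= pi*(39.69 - 0.09)
= pi * 39.6
= 124.4071 m^2


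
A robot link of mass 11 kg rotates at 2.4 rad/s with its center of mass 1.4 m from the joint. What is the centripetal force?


F = m * omega^2 * r
= 11 * 2.4^2 * 1.4
= 11 * 5.76 * 1.4
= 88.704 N


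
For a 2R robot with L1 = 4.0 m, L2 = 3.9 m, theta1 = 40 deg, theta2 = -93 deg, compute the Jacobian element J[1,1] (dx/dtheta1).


J[1,1] = -L1*sin(t1) - L2*sin(t1+t2)
= -4.0*sin(40) - 3.9*sin(-53)
= 0.5435


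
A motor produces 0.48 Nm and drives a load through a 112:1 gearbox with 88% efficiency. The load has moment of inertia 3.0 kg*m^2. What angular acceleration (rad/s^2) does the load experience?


tau_out = tau_motor * N * eta
= 0.48 * 112 * 0.88 = 47.3088 Nm
alpha = tau_out / I = 47.3088 / 3.0
= 15.7696 rad/s^2


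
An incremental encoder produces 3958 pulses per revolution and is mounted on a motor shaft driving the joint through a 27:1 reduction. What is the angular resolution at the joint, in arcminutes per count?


counts per rev = 3958
effective counts at joint = 3958 * 27 = 106866
resolution = 360*60 / 106866
= 0.2021 arcmin/count


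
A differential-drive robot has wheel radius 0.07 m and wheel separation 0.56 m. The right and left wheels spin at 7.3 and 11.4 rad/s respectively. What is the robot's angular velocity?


vR = r*wR = 0.07*7.3 = 0.511 m/s
vL = r*wL = 0.07*11.4 = 0.798 m/s
v = (vR+vL)/2 = 0.6545 m/s
omega = (vR-vL)/L = -0.5125 rad/s
angular velocity = -0.5125 rad/s


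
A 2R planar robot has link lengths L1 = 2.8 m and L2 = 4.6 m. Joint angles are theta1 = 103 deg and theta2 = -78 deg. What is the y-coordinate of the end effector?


Convert angles to radians: theta1 = 1.7977, theta2 = -1.3614
y = L1*sin(theta1) + L2*sin(theta1+theta2)
y = 2.7282 + 1.944
y = 4.6723


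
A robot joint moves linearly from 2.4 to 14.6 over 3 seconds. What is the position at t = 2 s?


s = t/T = 2/3 = 0.6667
p(t) = p0 + (pf-p0)*s
= 2.4 + (14.6 - 2.4) * 0.6667
= 10.5333


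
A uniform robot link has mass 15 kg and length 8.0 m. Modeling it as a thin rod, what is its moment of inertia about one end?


I = (1/3) * m * L^2
= (1/3) * 15 * 8.0^2
= 0.333333 * 15 * 64.0
= 320.0 kg*m^2


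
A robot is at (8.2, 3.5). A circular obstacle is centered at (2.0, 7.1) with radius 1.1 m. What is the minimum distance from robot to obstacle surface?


center_dist = sqrt((8.2-2.0)^2 + (3.5-7.1)^2)
= sqrt(38.44 + 12.96)
= 7.1694
min_dist = center_dist - radius = 7.1694 - 1.1 = 6.0694 m


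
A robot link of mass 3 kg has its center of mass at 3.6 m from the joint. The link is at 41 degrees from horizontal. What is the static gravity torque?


tau = m*g*L*cos(angle)
= 3 * 9.81 * 3.6 * cos(41 deg)
= 3 * 9.81 * 3.6 * 0.7547
= 79.96 Nm


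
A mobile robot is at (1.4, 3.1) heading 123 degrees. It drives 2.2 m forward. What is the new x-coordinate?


x_new = x0 + d*cos(theta)
= 1.4 + 2.2*cos(123)
= 1.4 + -1.1982
= 0.2018


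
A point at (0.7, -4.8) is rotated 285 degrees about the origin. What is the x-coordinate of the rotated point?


x' = x*cos(theta) - y*sin(theta)
cos(285 deg) = 0.2588, sin(285 deg) = -0.9659
x' = 0.7 * 0.2588 - -4.8 * -0.9659
= 0.1812 - 4.6364
= -4.4553


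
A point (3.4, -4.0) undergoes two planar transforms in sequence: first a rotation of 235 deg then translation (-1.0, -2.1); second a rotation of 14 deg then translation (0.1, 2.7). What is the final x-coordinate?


After transform 1:
x1 = cos(235)*3.4 - sin(235)*-4.0 + -1.0 = -6.2268
y1 = sin(235)*3.4 + cos(235)*-4.0 + -2.1 = -2.5908
After transform 2:
x2 = cos(14)*-6.2268 - sin(14)*-2.5908 + 0.1
= -5.315


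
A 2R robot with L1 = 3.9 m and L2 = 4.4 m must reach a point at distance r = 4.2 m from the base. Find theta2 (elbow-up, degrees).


cos(theta2) = (r^2 - L1^2 - L2^2) / (2*L1*L2)
cos(theta2) = (17.64 - 15.21 - 19.36) / 34.32
cos(theta2) = -0.493298
theta2 = 119.5576 degrees


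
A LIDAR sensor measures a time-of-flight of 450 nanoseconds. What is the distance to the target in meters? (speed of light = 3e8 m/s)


tof = 450 ns = 4.5e-07 s
dist = c * tof / 2
= 3e8 * 4.5e-07 / 2
= 67.5 m


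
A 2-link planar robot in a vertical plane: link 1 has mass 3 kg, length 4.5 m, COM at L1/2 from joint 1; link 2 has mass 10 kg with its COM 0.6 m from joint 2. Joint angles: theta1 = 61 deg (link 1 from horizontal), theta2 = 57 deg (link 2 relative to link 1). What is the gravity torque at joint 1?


Horizontal distance from joint 1 to link-1 COM:
  x_c1 = (L1/2)*cos(t1) = 2.25 * 0.4848 = 1.0908 m
Horizontal distance from joint 1 to link-2 COM:
  x_c2 = L1*cos(t1) + Lc2*cos(t1+t2)
       = 4.5*0.4848 + 0.6*-0.4695 = 1.9 m
tau1 = m1*g*x_c1 + m2*g*x_c2
     = 3*9.81*1.0908 + 10*9.81*1.9
     = 32.1029 + 186.3861
     = 218.489 Nm


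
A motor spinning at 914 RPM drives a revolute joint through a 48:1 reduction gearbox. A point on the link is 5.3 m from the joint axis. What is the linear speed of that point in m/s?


omega_motor = 914 * 2*pi/60 = 95.7139 rad/s
omega_joint = omega_motor / 48 = 1.994 rad/s
v = omega_joint * r = 1.994 * 5.3
= 10.5684 m/s


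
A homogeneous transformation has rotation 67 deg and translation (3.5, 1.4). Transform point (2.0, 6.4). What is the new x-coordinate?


x' = cos(theta)*px - sin(theta)*py + tx
= 0.3907*2.0 - 0.9205*6.4 + 3.5
= -1.6098


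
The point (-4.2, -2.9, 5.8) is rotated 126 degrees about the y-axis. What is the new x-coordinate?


Rotation about y-axis: x' = x*cos(theta) + z*sin(theta)
= -4.2 * -0.5878 + 5.8 * 0.809
= 7.161


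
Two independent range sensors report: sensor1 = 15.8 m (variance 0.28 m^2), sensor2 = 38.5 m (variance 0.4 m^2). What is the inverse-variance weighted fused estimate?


w1 = (1/var1) / (1/var1 + 1/var2)
   = 3.5714 / (3.5714 + 2.5) = 0.5882
w2 = 1 - w1 = 0.4118
fused = w1*s1 + w2*s2 = 9.2941 + 15.8529
= 25.1471 m


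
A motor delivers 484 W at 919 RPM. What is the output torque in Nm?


omega = 919 * 2*pi/60 = 96.2375 rad/s
tau = P / omega = 484 / 96.2375
= 5.0292 Nm


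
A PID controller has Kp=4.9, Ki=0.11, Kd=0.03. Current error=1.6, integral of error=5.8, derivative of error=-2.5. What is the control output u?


u = Kp*e + Ki*int(e) + Kd*de/dt
= 4.9*1.6 + 0.11*5.8 + 0.03*(-2.5)
= 7.84 + 0.638 + -0.075
= 8.403


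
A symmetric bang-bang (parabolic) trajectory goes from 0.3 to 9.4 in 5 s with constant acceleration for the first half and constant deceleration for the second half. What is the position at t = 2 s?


Symmetric rest-to-rest: each phase covers (pf-p0)/2 in time T/2. 0.5*a*(T/2)^2 = (pf-p0)/2 => a = 4*(pf-p0)/T^2
a = 4*(9.4-0.3)/5^2 = 1.456
t = 2 is in the acceleration phase (t <= T/2).
p = p0 + 0.5*a*t^2 = 0.3 + 0.5*1.456*2^2
= 3.212


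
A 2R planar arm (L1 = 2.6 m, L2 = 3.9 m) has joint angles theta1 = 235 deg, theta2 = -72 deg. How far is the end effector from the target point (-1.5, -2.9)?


End effector via forward kinematics:
x = L1*cos(t1) + L2*cos(t1+t2) = -5.2209
y = L1*sin(t1) + L2*sin(t1+t2) = -0.9895
Distance to target:
d = sqrt((-1.5 - -5.2209)^2 + (-2.9 - -0.9895)^2)
= sqrt(13.845 + 3.6498)
= 4.1827 m


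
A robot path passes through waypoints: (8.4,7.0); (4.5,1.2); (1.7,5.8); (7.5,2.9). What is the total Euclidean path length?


Segment lengths:
  seg1 = sqrt((-3.9)^2 + (-5.8)^2) = 6.9893
  seg2 = sqrt((-2.8)^2 + (4.6)^2) = 5.3852
  seg3 = sqrt((5.8)^2 + (-2.9)^2) = 6.4846
Total = 18.859


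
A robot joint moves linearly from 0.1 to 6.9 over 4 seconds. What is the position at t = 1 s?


s = t/T = 1/4 = 0.25
p(t) = p0 + (pf-p0)*s
= 0.1 + (6.9 - 0.1) * 0.25
= 1.8


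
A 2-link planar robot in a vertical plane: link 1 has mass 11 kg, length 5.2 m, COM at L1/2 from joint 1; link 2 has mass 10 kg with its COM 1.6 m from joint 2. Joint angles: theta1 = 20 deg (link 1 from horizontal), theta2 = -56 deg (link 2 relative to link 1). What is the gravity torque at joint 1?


Horizontal distance from joint 1 to link-1 COM:
  x_c1 = (L1/2)*cos(t1) = 2.6 * 0.9397 = 2.4432 m
Horizontal distance from joint 1 to link-2 COM:
  x_c2 = L1*cos(t1) + Lc2*cos(t1+t2)
       = 5.2*0.9397 + 1.6*0.809 = 6.1808 m
tau1 = m1*g*x_c1 + m2*g*x_c2
     = 11*9.81*2.4432 + 10*9.81*6.1808
     = 263.6458 + 606.3393
     = 869.9851 Nm


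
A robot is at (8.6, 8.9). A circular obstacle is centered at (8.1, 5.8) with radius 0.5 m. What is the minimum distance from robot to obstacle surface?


center_dist = sqrt((8.6-8.1)^2 + (8.9-5.8)^2)
= sqrt(0.25 + 9.61)
= 3.1401
min_dist = center_dist - radius = 3.1401 - 0.5 = 2.6401 m


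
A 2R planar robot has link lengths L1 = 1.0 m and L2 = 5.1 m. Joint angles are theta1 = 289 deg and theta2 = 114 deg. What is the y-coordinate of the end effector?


Convert angles to radians: theta1 = 5.044, theta2 = 1.9897
y = L1*sin(theta1) + L2*sin(theta1+theta2)
y = -0.9455 + 3.4782
y = 2.5327


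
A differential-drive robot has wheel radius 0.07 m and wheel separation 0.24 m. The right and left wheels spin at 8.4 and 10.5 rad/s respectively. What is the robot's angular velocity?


vR = r*wR = 0.07*8.4 = 0.588 m/s
vL = r*wL = 0.07*10.5 = 0.735 m/s
v = (vR+vL)/2 = 0.6615 m/s
omega = (vR-vL)/L = -0.6125 rad/s
angular velocity = -0.6125 rad/s


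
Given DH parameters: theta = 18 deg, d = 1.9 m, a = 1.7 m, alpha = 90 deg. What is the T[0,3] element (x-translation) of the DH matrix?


T[0,3] = a * cos(theta)
= 1.7 * cos(18 deg)
= 1.7 * 0.9511
= 1.6168


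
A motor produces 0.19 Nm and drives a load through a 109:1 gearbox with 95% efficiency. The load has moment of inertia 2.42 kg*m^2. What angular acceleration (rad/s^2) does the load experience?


tau_out = tau_motor * N * eta
= 0.19 * 109 * 0.95 = 19.6745 Nm
alpha = tau_out / I = 19.6745 / 2.42
= 8.13 rad/s^2


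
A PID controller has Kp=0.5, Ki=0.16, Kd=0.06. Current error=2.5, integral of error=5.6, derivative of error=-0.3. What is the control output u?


u = Kp*e + Ki*int(e) + Kd*de/dt
= 0.5*2.5 + 0.16*5.6 + 0.06*(-0.3)
= 1.25 + 0.896 + -0.018
= 2.128


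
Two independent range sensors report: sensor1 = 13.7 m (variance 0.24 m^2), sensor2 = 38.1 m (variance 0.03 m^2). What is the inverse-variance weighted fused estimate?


w1 = (1/var1) / (1/var1 + 1/var2)
   = 4.1667 / (4.1667 + 33.3333) = 0.1111
w2 = 1 - w1 = 0.8889
fused = w1*s1 + w2*s2 = 1.5222 + 33.8667
= 35.3889 m


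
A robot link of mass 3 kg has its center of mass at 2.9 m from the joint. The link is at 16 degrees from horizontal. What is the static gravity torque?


tau = m*g*L*cos(angle)
= 3 * 9.81 * 2.9 * cos(16 deg)
= 3 * 9.81 * 2.9 * 0.9613
= 82.0408 Nm


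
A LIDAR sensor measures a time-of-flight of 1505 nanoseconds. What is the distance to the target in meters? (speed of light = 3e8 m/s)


tof = 1505 ns = 1.505e-06 s
dist = c * tof / 2
= 3e8 * 1.505e-06 / 2
= 225.75 m


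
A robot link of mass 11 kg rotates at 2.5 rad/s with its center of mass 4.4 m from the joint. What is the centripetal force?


F = m * omega^2 * r
= 11 * 2.5^2 * 4.4
= 11 * 6.25 * 4.4
= 302.5 N


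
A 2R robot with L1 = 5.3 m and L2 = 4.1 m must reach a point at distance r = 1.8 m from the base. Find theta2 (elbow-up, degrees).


cos(theta2) = (r^2 - L1^2 - L2^2) / (2*L1*L2)
cos(theta2) = (3.24 - 28.09 - 16.81) / 43.46
cos(theta2) = -0.958583
theta2 = 163.4522 degrees


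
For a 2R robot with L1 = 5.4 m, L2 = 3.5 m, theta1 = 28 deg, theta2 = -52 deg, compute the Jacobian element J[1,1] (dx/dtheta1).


J[1,1] = -L1*sin(t1) - L2*sin(t1+t2)
= -5.4*sin(28) - 3.5*sin(-24)
= -1.1116


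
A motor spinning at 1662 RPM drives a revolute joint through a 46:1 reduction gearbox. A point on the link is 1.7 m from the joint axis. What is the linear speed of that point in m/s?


omega_motor = 1662 * 2*pi/60 = 174.0442 rad/s
omega_joint = omega_motor / 46 = 3.7836 rad/s
v = omega_joint * r = 3.7836 * 1.7
= 6.4321 m/s


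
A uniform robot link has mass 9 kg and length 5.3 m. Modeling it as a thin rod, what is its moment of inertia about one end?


I = (1/3) * m * L^2
= (1/3) * 9 * 5.3^2
= 0.333333 * 9 * 28.09
= 84.27 kg*m^2


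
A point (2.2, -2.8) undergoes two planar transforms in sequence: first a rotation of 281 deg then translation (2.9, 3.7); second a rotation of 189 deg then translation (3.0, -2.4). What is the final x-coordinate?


After transform 1:
x1 = cos(281)*2.2 - sin(281)*-2.8 + 2.9 = 0.5712
y1 = sin(281)*2.2 + cos(281)*-2.8 + 3.7 = 1.0062
After transform 2:
x2 = cos(189)*0.5712 - sin(189)*1.0062 + 3.0
= 2.5932


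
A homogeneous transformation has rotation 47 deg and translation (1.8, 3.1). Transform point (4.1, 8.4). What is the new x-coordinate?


x' = cos(theta)*px - sin(theta)*py + tx
= 0.682*4.1 - 0.7314*8.4 + 1.8
= -1.5472


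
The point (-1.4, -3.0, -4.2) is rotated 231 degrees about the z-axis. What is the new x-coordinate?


Rotation about z-axis: x' = x*cos(theta) - y*sin(theta)
= -1.4 * -0.6293 - -3.0 * -0.7771
= -1.4504


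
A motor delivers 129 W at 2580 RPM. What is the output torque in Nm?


omega = 2580 * 2*pi/60 = 270.177 rad/s
tau = P / omega = 129 / 270.177
= 0.4775 Nm


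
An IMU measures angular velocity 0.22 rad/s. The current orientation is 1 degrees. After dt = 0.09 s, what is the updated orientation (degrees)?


delta_theta = w * dt = 0.22 * 0.09 = 0.0198 rad
= 1.1345 deg
theta_new = 1 + 1.1345 = 2.1345 deg


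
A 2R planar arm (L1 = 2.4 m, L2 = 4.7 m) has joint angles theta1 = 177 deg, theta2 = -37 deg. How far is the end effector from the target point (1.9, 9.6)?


End effector via forward kinematics:
x = L1*cos(t1) + L2*cos(t1+t2) = -5.9971
y = L1*sin(t1) + L2*sin(t1+t2) = 3.1467
Distance to target:
d = sqrt((1.9 - -5.9971)^2 + (9.6 - 3.1467)^2)
= sqrt(62.3645 + 41.645)
= 10.1985 m


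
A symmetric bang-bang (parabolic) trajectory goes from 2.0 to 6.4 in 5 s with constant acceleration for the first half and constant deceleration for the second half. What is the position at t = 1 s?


Symmetric rest-to-rest: each phase covers (pf-p0)/2 in time T/2. 0.5*a*(T/2)^2 = (pf-p0)/2 => a = 4*(pf-p0)/T^2
a = 4*(6.4-2.0)/5^2 = 0.704
t = 1 is in the acceleration phase (t <= T/2).
p = p0 + 0.5*a*t^2 = 2.0 + 0.5*0.704*1^2
= 2.352


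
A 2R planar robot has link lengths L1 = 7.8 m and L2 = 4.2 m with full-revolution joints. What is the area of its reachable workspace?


r_max = L1 + L2 = 12.0 m
r_min = |L1 - L2| = 3.6 m
Area = pi*(r_max^2 - r_min^2)
= pi*(144.0 - 12.96)
= pi * 131.04
= 411.6743 m^2


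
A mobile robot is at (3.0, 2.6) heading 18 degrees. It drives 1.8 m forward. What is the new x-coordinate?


x_new = x0 + d*cos(theta)
= 3.0 + 1.8*cos(18)
= 3.0 + 1.7119
= 4.7119


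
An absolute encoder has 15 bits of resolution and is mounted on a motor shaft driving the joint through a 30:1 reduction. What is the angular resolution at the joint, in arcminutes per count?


counts = 2^15 = 32768
effective counts at joint = 32768 * 30 = 983040
resolution = 360*60 / 983040
= 0.022 arcmin/count


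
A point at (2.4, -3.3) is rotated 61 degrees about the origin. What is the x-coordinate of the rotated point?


x' = x*cos(theta) - y*sin(theta)
cos(61 deg) = 0.4848, sin(61 deg) = 0.8746
x' = 2.4 * 0.4848 - -3.3 * 0.8746
= 1.1635 - -2.8862
= 4.0498


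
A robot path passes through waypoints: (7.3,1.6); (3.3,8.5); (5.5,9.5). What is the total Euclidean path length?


Segment lengths:
  seg1 = sqrt((-4.0)^2 + (6.9)^2) = 7.9756
  seg2 = sqrt((2.2)^2 + (1.0)^2) = 2.4166
Total = 10.3922


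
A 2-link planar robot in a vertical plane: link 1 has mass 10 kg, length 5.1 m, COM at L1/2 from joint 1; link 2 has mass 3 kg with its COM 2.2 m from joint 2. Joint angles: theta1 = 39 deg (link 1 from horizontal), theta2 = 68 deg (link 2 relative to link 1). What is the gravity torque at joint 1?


Horizontal distance from joint 1 to link-1 COM:
  x_c1 = (L1/2)*cos(t1) = 2.55 * 0.7771 = 1.9817 m
Horizontal distance from joint 1 to link-2 COM:
  x_c2 = L1*cos(t1) + Lc2*cos(t1+t2)
       = 5.1*0.7771 + 2.2*-0.2924 = 3.3202 m
tau1 = m1*g*x_c1 + m2*g*x_c2
     = 10*9.81*1.9817 + 3*9.81*3.3202
     = 194.4069 + 97.7143
     = 292.1212 Nm


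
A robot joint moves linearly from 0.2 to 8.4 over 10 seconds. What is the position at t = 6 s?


s = t/T = 6/10 = 0.6
p(t) = p0 + (pf-p0)*s
= 0.2 + (8.4 - 0.2) * 0.6
= 5.12


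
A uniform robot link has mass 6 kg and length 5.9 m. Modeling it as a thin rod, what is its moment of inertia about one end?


I = (1/3) * m * L^2
= (1/3) * 6 * 5.9^2
= 0.333333 * 6 * 34.81
= 69.62 kg*m^2


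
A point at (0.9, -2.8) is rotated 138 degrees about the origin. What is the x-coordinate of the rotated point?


x' = x*cos(theta) - y*sin(theta)
cos(138 deg) = -0.7431, sin(138 deg) = 0.6691
x' = 0.9 * -0.7431 - -2.8 * 0.6691
= -0.6688 - -1.8736
= 1.2047


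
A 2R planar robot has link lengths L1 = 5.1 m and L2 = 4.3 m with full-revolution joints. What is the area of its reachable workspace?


r_max = L1 + L2 = 9.4 m
r_min = |L1 - L2| = 0.8 m
Area = pi*(r_max^2 - r_min^2)
= pi*(88.36 - 0.64)
= pi * 87.72
= 275.5805 m^2


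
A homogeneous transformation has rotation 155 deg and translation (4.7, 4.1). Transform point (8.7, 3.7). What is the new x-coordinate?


x' = cos(theta)*px - sin(theta)*py + tx
= -0.9063*8.7 - 0.4226*3.7 + 4.7
= -4.7486


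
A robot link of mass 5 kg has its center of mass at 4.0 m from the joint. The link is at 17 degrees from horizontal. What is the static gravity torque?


tau = m*g*L*cos(angle)
= 5 * 9.81 * 4.0 * cos(17 deg)
= 5 * 9.81 * 4.0 * 0.9563
= 187.627 Nm


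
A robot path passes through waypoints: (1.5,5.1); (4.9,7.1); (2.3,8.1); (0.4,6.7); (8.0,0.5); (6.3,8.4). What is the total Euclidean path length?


Segment lengths:
  seg1 = sqrt((3.4)^2 + (2.0)^2) = 3.9446
  seg2 = sqrt((-2.6)^2 + (1.0)^2) = 2.7857
  seg3 = sqrt((-1.9)^2 + (-1.4)^2) = 2.3601
  seg4 = sqrt((7.6)^2 + (-6.2)^2) = 9.8082
  seg5 = sqrt((-1.7)^2 + (7.9)^2) = 8.0808
Total = 26.9794


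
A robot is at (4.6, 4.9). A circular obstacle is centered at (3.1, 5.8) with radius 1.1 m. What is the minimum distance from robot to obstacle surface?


center_dist = sqrt((4.6-3.1)^2 + (4.9-5.8)^2)
= sqrt(2.25 + 0.81)
= 1.7493
min_dist = center_dist - radius = 1.7493 - 1.1 = 0.6493 m


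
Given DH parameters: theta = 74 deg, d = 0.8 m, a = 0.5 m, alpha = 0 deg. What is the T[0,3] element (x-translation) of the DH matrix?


T[0,3] = a * cos(theta)
= 0.5 * cos(74 deg)
= 0.5 * 0.2756
= 0.1378


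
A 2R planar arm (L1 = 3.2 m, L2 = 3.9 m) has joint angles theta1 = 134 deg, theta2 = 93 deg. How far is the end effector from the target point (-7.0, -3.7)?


End effector via forward kinematics:
x = L1*cos(t1) + L2*cos(t1+t2) = -4.8827
y = L1*sin(t1) + L2*sin(t1+t2) = -0.5504
Distance to target:
d = sqrt((-7.0 - -4.8827)^2 + (-3.7 - -0.5504)^2)
= sqrt(4.483 + 9.92)
= 3.7951 m


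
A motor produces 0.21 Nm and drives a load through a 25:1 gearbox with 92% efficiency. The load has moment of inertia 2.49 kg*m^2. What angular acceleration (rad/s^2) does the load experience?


tau_out = tau_motor * N * eta
= 0.21 * 25 * 0.92 = 4.83 Nm
alpha = tau_out / I = 4.83 / 2.49
= 1.9398 rad/s^2


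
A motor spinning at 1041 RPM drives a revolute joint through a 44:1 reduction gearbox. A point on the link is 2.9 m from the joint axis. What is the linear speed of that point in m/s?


omega_motor = 1041 * 2*pi/60 = 109.0133 rad/s
omega_joint = omega_motor / 44 = 2.4776 rad/s
v = omega_joint * r = 2.4776 * 2.9
= 7.185 m/s


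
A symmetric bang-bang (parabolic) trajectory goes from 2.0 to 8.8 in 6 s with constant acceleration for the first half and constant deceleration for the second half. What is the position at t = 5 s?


Symmetric rest-to-rest: each phase covers (pf-p0)/2 in time T/2. 0.5*a*(T/2)^2 = (pf-p0)/2 => a = 4*(pf-p0)/T^2
a = 4*(8.8-2.0)/6^2 = 0.7556
t = 5 is in the deceleration phase (t > T/2).
p = pf - 0.5*a*(T-t)^2 = 8.8 - 0.5*0.7556*1^2
= 8.4222


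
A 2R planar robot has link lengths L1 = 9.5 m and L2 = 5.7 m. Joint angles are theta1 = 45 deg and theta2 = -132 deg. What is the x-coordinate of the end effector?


Convert angles to radians: theta1 = 0.7854, theta2 = -2.3038
x = L1*cos(theta1) + L2*cos(theta1+theta2)
x = 6.7175 + 0.2983
x = 7.0158


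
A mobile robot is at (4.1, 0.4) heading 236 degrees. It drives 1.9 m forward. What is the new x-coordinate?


x_new = x0 + d*cos(theta)
= 4.1 + 1.9*cos(236)
= 4.1 + -1.0625
= 3.0375


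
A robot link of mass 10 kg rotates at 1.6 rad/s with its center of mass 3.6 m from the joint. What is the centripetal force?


F = m * omega^2 * r
= 10 * 1.6^2 * 3.6
= 10 * 2.56 * 3.6
= 92.16 N


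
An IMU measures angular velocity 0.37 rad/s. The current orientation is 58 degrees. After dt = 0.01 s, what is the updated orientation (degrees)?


delta_theta = w * dt = 0.37 * 0.01 = 0.0037 rad
= 0.212 deg
theta_new = 58 + 0.212 = 58.212 deg


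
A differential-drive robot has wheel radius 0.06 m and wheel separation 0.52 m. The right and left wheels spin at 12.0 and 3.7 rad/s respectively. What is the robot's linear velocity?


vR = r*wR = 0.06*12.0 = 0.72 m/s
vL = r*wL = 0.06*3.7 = 0.222 m/s
v = (vR+vL)/2 = 0.471 m/s
omega = (vR-vL)/L = 0.9577 rad/s
linear velocity = 0.471 m/s


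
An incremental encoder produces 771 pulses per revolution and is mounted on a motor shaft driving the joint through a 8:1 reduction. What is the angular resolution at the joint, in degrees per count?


counts per rev = 771
effective counts at joint = 771 * 8 = 6168
resolution = 360 / 6168
= 0.0584 deg/count


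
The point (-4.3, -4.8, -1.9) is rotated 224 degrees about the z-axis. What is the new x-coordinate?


Rotation about z-axis: x' = x*cos(theta) - y*sin(theta)
= -4.3 * -0.7193 - -4.8 * -0.6947
= -0.2412


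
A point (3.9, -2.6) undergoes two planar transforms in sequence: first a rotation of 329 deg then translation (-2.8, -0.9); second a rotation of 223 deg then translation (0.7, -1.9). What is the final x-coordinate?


After transform 1:
x1 = cos(329)*3.9 - sin(329)*-2.6 + -2.8 = -0.7961
y1 = sin(329)*3.9 + cos(329)*-2.6 + -0.9 = -5.1373
After transform 2:
x2 = cos(223)*-0.7961 - sin(223)*-5.1373 + 0.7
= -2.2214


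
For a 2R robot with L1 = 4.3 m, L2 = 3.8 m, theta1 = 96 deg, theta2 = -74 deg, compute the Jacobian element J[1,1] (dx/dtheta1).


J[1,1] = -L1*sin(t1) - L2*sin(t1+t2)
= -4.3*sin(96) - 3.8*sin(22)
= -5.6999


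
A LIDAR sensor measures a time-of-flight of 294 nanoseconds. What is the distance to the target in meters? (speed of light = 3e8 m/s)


tof = 294 ns = 2.94e-07 s
dist = c * tof / 2
= 3e8 * 2.94e-07 / 2
= 44.1 m


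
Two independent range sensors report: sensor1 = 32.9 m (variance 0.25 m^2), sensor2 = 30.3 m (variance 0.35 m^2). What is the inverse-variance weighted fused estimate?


w1 = (1/var1) / (1/var1 + 1/var2)
   = 4.0 / (4.0 + 2.8571) = 0.5833
w2 = 1 - w1 = 0.4167
fused = w1*s1 + w2*s2 = 19.1917 + 12.625
= 31.8167 m


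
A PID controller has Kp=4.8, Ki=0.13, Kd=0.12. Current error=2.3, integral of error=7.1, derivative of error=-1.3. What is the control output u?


u = Kp*e + Ki*int(e) + Kd*de/dt
= 4.8*2.3 + 0.13*7.1 + 0.12*(-1.3)
= 11.04 + 0.923 + -0.156
= 11.807


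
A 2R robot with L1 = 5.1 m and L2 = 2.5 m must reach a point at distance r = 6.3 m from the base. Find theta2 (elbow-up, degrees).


cos(theta2) = (r^2 - L1^2 - L2^2) / (2*L1*L2)
cos(theta2) = (39.69 - 26.01 - 6.25) / 25.5
cos(theta2) = 0.291373
theta2 = 73.0599 degrees


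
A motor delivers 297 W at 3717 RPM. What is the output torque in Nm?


omega = 3717 * 2*pi/60 = 389.2433 rad/s
tau = P / omega = 297 / 389.2433
= 0.763 Nm


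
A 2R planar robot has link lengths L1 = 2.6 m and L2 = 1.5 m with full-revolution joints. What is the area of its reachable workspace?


r_max = L1 + L2 = 4.1 m
r_min = |L1 - L2| = 1.1 m
Area = pi*(r_max^2 - r_min^2)
= pi*(16.81 - 1.21)
= pi * 15.6
= 49.0088 m^2


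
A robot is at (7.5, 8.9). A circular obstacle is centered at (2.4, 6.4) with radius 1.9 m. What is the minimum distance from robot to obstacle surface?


center_dist = sqrt((7.5-2.4)^2 + (8.9-6.4)^2)
= sqrt(26.01 + 6.25)
= 5.6798
min_dist = center_dist - radius = 5.6798 - 1.9 = 3.7798 m


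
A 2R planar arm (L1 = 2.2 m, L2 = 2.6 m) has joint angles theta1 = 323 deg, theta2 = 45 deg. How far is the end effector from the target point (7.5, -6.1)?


End effector via forward kinematics:
x = L1*cos(t1) + L2*cos(t1+t2) = 4.3317
y = L1*sin(t1) + L2*sin(t1+t2) = -0.9621
Distance to target:
d = sqrt((7.5 - 4.3317)^2 + (-6.1 - -0.9621)^2)
= sqrt(10.0382 + 26.3976)
= 6.0362 m


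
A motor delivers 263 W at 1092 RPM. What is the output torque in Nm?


omega = 1092 * 2*pi/60 = 114.354 rad/s
tau = P / omega = 263 / 114.354
= 2.2999 Nm


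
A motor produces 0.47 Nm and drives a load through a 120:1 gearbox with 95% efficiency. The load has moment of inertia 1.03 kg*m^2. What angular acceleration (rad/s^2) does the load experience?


tau_out = tau_motor * N * eta
= 0.47 * 120 * 0.95 = 53.58 Nm
alpha = tau_out / I = 53.58 / 1.03
= 52.0194 rad/s^2


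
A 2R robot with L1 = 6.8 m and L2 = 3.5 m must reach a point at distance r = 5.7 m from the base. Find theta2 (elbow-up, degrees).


cos(theta2) = (r^2 - L1^2 - L2^2) / (2*L1*L2)
cos(theta2) = (32.49 - 46.24 - 12.25) / 47.6
cos(theta2) = -0.546218
theta2 = 123.108 degrees


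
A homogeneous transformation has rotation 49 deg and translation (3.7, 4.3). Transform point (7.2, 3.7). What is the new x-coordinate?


x' = cos(theta)*px - sin(theta)*py + tx
= 0.6561*7.2 - 0.7547*3.7 + 3.7
= 5.6312


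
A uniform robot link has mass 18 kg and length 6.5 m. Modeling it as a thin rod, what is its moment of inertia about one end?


I = (1/3) * m * L^2
= (1/3) * 18 * 6.5^2
= 0.333333 * 18 * 42.25
= 253.5 kg*m^2


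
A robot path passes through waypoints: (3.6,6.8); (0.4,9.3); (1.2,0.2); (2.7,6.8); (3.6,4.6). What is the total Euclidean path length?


Segment lengths:
  seg1 = sqrt((-3.2)^2 + (2.5)^2) = 4.0608
  seg2 = sqrt((0.8)^2 + (-9.1)^2) = 9.1351
  seg3 = sqrt((1.5)^2 + (6.6)^2) = 6.7683
  seg4 = sqrt((0.9)^2 + (-2.2)^2) = 2.377
Total = 22.3412


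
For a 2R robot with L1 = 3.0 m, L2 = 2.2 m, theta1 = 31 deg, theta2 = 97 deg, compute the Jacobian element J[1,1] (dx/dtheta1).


J[1,1] = -L1*sin(t1) - L2*sin(t1+t2)
= -3.0*sin(31) - 2.2*sin(128)
= -3.2787


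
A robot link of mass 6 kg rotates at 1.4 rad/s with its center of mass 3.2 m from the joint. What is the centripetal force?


F = m * omega^2 * r
= 6 * 1.4^2 * 3.2
= 6 * 1.96 * 3.2
= 37.632 N


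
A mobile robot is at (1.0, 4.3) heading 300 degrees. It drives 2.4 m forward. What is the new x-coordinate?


x_new = x0 + d*cos(theta)
= 1.0 + 2.4*cos(300)
= 1.0 + 1.2
= 2.2


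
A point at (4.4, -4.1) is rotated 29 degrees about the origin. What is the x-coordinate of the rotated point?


x' = x*cos(theta) - y*sin(theta)
cos(29 deg) = 0.8746, sin(29 deg) = 0.4848
x' = 4.4 * 0.8746 - -4.1 * 0.4848
= 3.8483 - -1.9877
= 5.836


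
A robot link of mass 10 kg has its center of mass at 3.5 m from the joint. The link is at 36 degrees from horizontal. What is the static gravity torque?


tau = m*g*L*cos(angle)
= 10 * 9.81 * 3.5 * cos(36 deg)
= 10 * 9.81 * 3.5 * 0.809
= 277.776 Nm


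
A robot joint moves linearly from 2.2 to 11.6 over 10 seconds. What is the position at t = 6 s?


s = t/T = 6/10 = 0.6
p(t) = p0 + (pf-p0)*s
= 2.2 + (11.6 - 2.2) * 0.6
= 7.84


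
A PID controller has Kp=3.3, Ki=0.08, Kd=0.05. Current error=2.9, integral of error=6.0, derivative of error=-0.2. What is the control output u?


u = Kp*e + Ki*int(e) + Kd*de/dt
= 3.3*2.9 + 0.08*6.0 + 0.05*(-0.2)
= 9.57 + 0.48 + -0.01
= 10.04


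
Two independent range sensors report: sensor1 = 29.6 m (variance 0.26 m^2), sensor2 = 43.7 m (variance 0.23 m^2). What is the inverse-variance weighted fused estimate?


w1 = (1/var1) / (1/var1 + 1/var2)
   = 3.8462 / (3.8462 + 4.3478) = 0.4694
w2 = 1 - w1 = 0.5306
fused = w1*s1 + w2*s2 = 13.8939 + 23.1878
= 37.0816 m


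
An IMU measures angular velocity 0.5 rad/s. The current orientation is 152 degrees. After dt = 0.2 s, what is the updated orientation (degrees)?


delta_theta = w * dt = 0.5 * 0.2 = 0.1 rad
= 5.7296 deg
theta_new = 152 + 5.7296 = 157.7296 deg


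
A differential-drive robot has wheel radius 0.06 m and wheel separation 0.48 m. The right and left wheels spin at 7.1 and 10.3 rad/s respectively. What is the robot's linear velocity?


vR = r*wR = 0.06*7.1 = 0.426 m/s
vL = r*wL = 0.06*10.3 = 0.618 m/s
v = (vR+vL)/2 = 0.522 m/s
omega = (vR-vL)/L = -0.4 rad/s
linear velocity = 0.522 m/s


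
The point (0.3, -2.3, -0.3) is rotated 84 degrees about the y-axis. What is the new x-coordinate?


Rotation about y-axis: x' = x*cos(theta) + z*sin(theta)
= 0.3 * 0.1045 + -0.3 * 0.9945
= -0.267


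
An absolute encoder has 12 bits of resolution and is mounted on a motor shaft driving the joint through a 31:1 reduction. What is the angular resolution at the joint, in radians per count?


counts = 2^12 = 4096
effective counts at joint = 4096 * 31 = 126976
resolution = 2*pi / 126976
= 4.9483e-05 rad/count


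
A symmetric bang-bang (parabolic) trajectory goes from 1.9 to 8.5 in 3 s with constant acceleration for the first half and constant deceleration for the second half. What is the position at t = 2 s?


Symmetric rest-to-rest: each phase covers (pf-p0)/2 in time T/2. 0.5*a*(T/2)^2 = (pf-p0)/2 => a = 4*(pf-p0)/T^2
a = 4*(8.5-1.9)/3^2 = 2.9333
t = 2 is in the deceleration phase (t > T/2).
p = pf - 0.5*a*(T-t)^2 = 8.5 - 0.5*2.9333*1^2
= 7.0333


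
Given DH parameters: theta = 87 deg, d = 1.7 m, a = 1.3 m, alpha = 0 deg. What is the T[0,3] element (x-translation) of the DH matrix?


T[0,3] = a * cos(theta)
= 1.3 * cos(87 deg)
= 1.3 * 0.0523
= 0.068


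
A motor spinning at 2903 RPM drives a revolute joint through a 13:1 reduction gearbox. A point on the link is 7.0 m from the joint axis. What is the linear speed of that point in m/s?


omega_motor = 2903 * 2*pi/60 = 304.0014 rad/s
omega_joint = omega_motor / 13 = 23.3847 rad/s
v = omega_joint * r = 23.3847 * 7.0
= 163.6931 m/s


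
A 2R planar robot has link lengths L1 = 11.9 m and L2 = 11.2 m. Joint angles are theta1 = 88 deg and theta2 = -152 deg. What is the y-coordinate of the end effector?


Convert angles to radians: theta1 = 1.5359, theta2 = -2.6529
y = L1*sin(theta1) + L2*sin(theta1+theta2)
y = 11.8928 + -10.0665
y = 1.8263


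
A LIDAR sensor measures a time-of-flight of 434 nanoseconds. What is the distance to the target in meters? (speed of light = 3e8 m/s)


tof = 434 ns = 4.34e-07 s
dist = c * tof / 2
= 3e8 * 4.34e-07 / 2
= 65.1 m


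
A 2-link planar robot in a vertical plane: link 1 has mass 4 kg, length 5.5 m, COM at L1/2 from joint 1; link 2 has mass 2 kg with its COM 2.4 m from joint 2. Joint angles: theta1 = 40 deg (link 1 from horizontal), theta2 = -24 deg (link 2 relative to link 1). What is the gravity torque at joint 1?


Horizontal distance from joint 1 to link-1 COM:
  x_c1 = (L1/2)*cos(t1) = 2.75 * 0.766 = 2.1066 m
Horizontal distance from joint 1 to link-2 COM:
  x_c2 = L1*cos(t1) + Lc2*cos(t1+t2)
       = 5.5*0.766 + 2.4*0.9613 = 6.5203 m
tau1 = m1*g*x_c1 + m2*g*x_c2
     = 4*9.81*2.1066 + 2*9.81*6.5203
     = 82.6639 + 127.9277
     = 210.5916 Nm


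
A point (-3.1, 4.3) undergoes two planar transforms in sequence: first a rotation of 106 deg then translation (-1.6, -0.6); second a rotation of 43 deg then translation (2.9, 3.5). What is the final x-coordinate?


After transform 1:
x1 = cos(106)*-3.1 - sin(106)*4.3 + -1.6 = -4.8789
y1 = sin(106)*-3.1 + cos(106)*4.3 + -0.6 = -4.7652
After transform 2:
x2 = cos(43)*-4.8789 - sin(43)*-4.7652 + 2.9
= 2.5816


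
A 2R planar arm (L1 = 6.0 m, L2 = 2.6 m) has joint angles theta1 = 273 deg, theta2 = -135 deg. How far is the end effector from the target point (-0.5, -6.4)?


End effector via forward kinematics:
x = L1*cos(t1) + L2*cos(t1+t2) = -1.6182
y = L1*sin(t1) + L2*sin(t1+t2) = -4.252
Distance to target:
d = sqrt((-0.5 - -1.6182)^2 + (-6.4 - -4.252)^2)
= sqrt(1.2503 + 4.6137)
= 2.4216 m


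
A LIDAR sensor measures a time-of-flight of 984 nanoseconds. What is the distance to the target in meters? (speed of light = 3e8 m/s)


tof = 984 ns = 9.84e-07 s
dist = c * tof / 2
= 3e8 * 9.84e-07 / 2
= 147.6 m


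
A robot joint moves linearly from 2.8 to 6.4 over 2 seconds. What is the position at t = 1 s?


s = t/T = 1/2 = 0.5
p(t) = p0 + (pf-p0)*s
= 2.8 + (6.4 - 2.8) * 0.5
= 4.6


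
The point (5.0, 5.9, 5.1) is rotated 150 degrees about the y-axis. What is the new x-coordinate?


Rotation about y-axis: x' = x*cos(theta) + z*sin(theta)
= 5.0 * -0.866 + 5.1 * 0.5
= -1.7801


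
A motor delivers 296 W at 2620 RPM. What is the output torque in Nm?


omega = 2620 * 2*pi/60 = 274.3658 rad/s
tau = P / omega = 296 / 274.3658
= 1.0789 Nm


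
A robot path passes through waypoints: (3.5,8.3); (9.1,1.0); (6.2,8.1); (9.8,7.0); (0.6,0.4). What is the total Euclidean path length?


Segment lengths:
  seg1 = sqrt((5.6)^2 + (-7.3)^2) = 9.2005
  seg2 = sqrt((-2.9)^2 + (7.1)^2) = 7.6694
  seg3 = sqrt((3.6)^2 + (-1.1)^2) = 3.7643
  seg4 = sqrt((-9.2)^2 + (-6.6)^2) = 11.3225
Total = 31.9568


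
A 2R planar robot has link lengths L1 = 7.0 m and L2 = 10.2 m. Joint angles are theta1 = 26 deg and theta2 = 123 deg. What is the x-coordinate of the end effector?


Convert angles to radians: theta1 = 0.4538, theta2 = 2.1468
x = L1*cos(theta1) + L2*cos(theta1+theta2)
x = 6.2916 + -8.7431
x = -2.4515


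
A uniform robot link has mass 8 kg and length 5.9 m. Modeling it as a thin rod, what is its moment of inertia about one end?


I = (1/3) * m * L^2
= (1/3) * 8 * 5.9^2
= 0.333333 * 8 * 34.81
= 92.8267 kg*m^2


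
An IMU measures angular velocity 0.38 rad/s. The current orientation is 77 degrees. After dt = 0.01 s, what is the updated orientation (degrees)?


delta_theta = w * dt = 0.38 * 0.01 = 0.0038 rad
= 0.2177 deg
theta_new = 77 + 0.2177 = 77.2177 deg


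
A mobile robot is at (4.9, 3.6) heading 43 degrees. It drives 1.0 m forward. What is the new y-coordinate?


y_new = y0 + d*sin(theta)
= 3.6 + 1.0*sin(43)
= 3.6 + 0.682
= 4.282


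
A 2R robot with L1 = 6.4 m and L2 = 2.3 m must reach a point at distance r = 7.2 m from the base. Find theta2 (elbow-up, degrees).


cos(theta2) = (r^2 - L1^2 - L2^2) / (2*L1*L2)
cos(theta2) = (51.84 - 40.96 - 5.29) / 29.44
cos(theta2) = 0.189878
theta2 = 79.0544 degrees


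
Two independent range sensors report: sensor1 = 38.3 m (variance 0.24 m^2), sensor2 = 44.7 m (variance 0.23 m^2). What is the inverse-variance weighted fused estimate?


w1 = (1/var1) / (1/var1 + 1/var2)
   = 4.1667 / (4.1667 + 4.3478) = 0.4894
w2 = 1 - w1 = 0.5106
fused = w1*s1 + w2*s2 = 18.7426 + 22.8255
= 41.5681 m


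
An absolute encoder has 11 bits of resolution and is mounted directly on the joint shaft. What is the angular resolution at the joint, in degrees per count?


counts = 2^11 = 2048
resolution = 360 / 2048
= 0.1758 deg/count


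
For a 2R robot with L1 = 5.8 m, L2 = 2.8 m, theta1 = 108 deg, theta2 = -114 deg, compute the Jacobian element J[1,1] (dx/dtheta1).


J[1,1] = -L1*sin(t1) - L2*sin(t1+t2)
= -5.8*sin(108) - 2.8*sin(-6)
= -5.2234


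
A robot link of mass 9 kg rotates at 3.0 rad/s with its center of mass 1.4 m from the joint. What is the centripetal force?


F = m * omega^2 * r
= 9 * 3.0^2 * 1.4
= 9 * 9.0 * 1.4
= 113.4 N


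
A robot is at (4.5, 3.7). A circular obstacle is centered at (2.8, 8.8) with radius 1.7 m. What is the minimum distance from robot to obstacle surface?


center_dist = sqrt((4.5-2.8)^2 + (3.7-8.8)^2)
= sqrt(2.89 + 26.01)
= 5.3759
min_dist = center_dist - radius = 5.3759 - 1.7 = 3.6759 m


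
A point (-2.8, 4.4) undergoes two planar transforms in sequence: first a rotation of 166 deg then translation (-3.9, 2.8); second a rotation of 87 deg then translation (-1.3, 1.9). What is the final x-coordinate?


After transform 1:
x1 = cos(166)*-2.8 - sin(166)*4.4 + -3.9 = -2.2476
y1 = sin(166)*-2.8 + cos(166)*4.4 + 2.8 = -2.1467
After transform 2:
x2 = cos(87)*-2.2476 - sin(87)*-2.1467 + -1.3
= 0.7261


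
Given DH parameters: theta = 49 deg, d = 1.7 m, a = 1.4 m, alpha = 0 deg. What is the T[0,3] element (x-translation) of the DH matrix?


T[0,3] = a * cos(theta)
= 1.4 * cos(49 deg)
= 1.4 * 0.6561
= 0.9185


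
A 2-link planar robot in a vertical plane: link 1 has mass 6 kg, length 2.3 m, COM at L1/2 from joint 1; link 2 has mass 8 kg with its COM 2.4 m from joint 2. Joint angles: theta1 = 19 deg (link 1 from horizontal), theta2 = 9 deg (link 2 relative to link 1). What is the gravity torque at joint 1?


Horizontal distance from joint 1 to link-1 COM:
  x_c1 = (L1/2)*cos(t1) = 1.15 * 0.9455 = 1.0873 m
Horizontal distance from joint 1 to link-2 COM:
  x_c2 = L1*cos(t1) + Lc2*cos(t1+t2)
       = 2.3*0.9455 + 2.4*0.8829 = 4.2938 m
tau1 = m1*g*x_c1 + m2*g*x_c2
     = 6*9.81*1.0873 + 8*9.81*4.2938
     = 64.0012 + 336.9748
     = 400.976 Nm
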